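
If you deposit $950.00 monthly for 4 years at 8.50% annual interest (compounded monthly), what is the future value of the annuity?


Future value of an ordinary annuity: FV = PMT × ((1 + r)^n − 1) / r
Monthly rate r = 0.085/12 ≈ 0.00708333, n = 48
FV = $950.00 × ((1 + 0.085/12)^48 − 1) / (0.085/12)
FV = $950.00 × 56.931495
FV = $54,084.92

FV = PMT × ((1+r)^n - 1)/r = $54,084.92


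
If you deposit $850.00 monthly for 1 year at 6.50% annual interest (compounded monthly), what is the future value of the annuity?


Future value of an ordinary annuity: FV = PMT × ((1 + r)^n − 1) / r
Monthly rate r = 0.065/12 ≈ 0.00541667, n = 12
FV = $850.00 × ((1 + 0.065/12)^12 − 1) / (0.065/12)
FV = $850.00 × 12.364034
FV = $10,509.43

FV = PMT × ((1+r)^n - 1)/r = $10,509.43


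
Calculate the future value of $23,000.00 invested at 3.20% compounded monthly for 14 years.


Compound interest formula: A = P(1 + r/n)^(nt)
A = $23,000.00 × (1 + 0.032/12)^(12 × 14)
Growth factor: (1 + 0.032/12)^168 = 1.5642457
A = $23,000.00 × 1.5642457
A = $35,977.65

A = P(1 + r/n)^(nt) = $35,977.65


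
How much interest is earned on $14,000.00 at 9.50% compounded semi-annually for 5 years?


Compound interest earned = final amount − principal.
A = P(1 + r/n)^(nt) = $14,000.00 × (1 + 0.095/2)^(2 × 5) = $22,267.34
Interest = A − P = $22,267.34 − $14,000.00 = $8,267.34

Interest = A - P = $8,267.34


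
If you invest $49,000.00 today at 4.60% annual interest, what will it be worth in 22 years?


Future value formula: FV = PV × (1 + r)^t
FV = $49,000.00 × (1 + 0.046)^22
FV = $49,000.00 × 2.689658
FV = $131,793.24

FV = PV × (1 + r)^t = $131,793.24


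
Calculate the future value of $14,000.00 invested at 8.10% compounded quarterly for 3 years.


Compound interest formula: A = P(1 + r/n)^(nt)
A = $14,000.00 × (1 + 0.081/4)^(4 × 3)
Growth factor: (1 + 0.081/4)^12 = 1.271977
A = $14,000.00 × 1.271977
A = $17,807.68

A = P(1 + r/n)^(nt) = $17,807.68


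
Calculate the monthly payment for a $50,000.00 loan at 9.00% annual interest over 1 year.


Loan payment formula: PMT = PV × r / (1 − (1 + r)^(−n))
Monthly rate r = 0.09/12 = 0.0075, n = 12 months
Denominator: 1 − (1 + 0.09/12)^(−12) = 0.085762
PMT = $50,000.00 × (0.09/12) / 0.085762
PMT = $4,372.57 per month

PMT = PV × r / (1-(1+r)^(-n)) = $4,372.57/month


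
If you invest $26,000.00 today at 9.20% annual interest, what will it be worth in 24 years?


Future value formula: FV = PV × (1 + r)^t
FV = $26,000.00 × (1 + 0.092)^24
FV = $26,000.00 × 8.26691212
FV = $214,939.72

FV = PV × (1 + r)^t = $214,939.72


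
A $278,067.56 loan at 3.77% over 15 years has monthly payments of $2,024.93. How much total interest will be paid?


Total paid over the life of the loan = PMT × n.
Total paid = $2,024.93 × 180 = $364,487.40
Total interest = total paid − principal = $364,487.40 − $278,067.56 = $86,419.84

Total interest = (PMT × n) - PV = $86,419.84


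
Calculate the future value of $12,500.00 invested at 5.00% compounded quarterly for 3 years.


Compound interest formula: A = P(1 + r/n)^(nt)
A = $12,500.00 × (1 + 0.05/4)^(4 × 3)
Growth factor: (1 + 0.05/4)^12 = 1.1607545
A = $12,500.00 × 1.1607545
A = $14,509.43

A = P(1 + r/n)^(nt) = $14,509.43


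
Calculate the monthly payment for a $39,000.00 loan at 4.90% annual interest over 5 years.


Loan payment formula: PMT = PV × r / (1 − (1 + r)^(−n))
Monthly rate r = 0.049/12 ≈ 0.00408333, n = 60 months
Denominator: 1 − (1 + 0.049/12)^(−60) = 0.216905
PMT = $39,000.00 × (0.049/12) / 0.216905
PMT = $734.19 per month

PMT = PV × r / (1-(1+r)^(-n)) = $734.19/month


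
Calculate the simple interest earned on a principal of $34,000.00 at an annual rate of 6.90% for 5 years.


Simple interest formula: I = P × r × t
I = $34,000.00 × 0.069 × 5
I = $11,730.00

I = P × r × t = $11,730.00


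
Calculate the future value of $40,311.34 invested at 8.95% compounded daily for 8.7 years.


Compound interest formula: A = P(1 + r/n)^(nt)
A = $40,311.34 × (1 + 0.0895/365)^(365 × 8.7)
Growth factor: (1 + 0.0895/365)^3175.5 = 2.1783213
A = $40,311.34 × 2.1783213
A = $87,811.05

A = P(1 + r/n)^(nt) = $87,811.05


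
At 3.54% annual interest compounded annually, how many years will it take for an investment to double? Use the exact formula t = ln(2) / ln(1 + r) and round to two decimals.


Doubling condition: (1 + r)^t = 2
Take ln of both sides: t × ln(1 + r) = ln(2)
t = ln(2) / ln(1 + r)
t = 0.693147 / 0.034788
t = 19.92

t = ln(2) / ln(1 + r) = 19.92 years


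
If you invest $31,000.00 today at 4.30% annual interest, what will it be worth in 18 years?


Future value formula: FV = PV × (1 + r)^t
FV = $31,000.00 × (1 + 0.043)^18
FV = $31,000.00 × 2.1336223
FV = $66,142.29

FV = PV × (1 + r)^t = $66,142.29


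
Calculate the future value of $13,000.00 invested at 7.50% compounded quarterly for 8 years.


Compound interest formula: A = P(1 + r/n)^(nt)
A = $13,000.00 × (1 + 0.075/4)^(4 × 8)
Growth factor: (1 + 0.075/4)^32 = 1.812024
A = $13,000.00 × 1.812024
A = $23,556.31

A = P(1 + r/n)^(nt) = $23,556.31


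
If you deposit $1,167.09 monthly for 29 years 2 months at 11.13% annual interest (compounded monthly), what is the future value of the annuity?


Future value of an ordinary annuity: FV = PMT × ((1 + r)^n − 1) / r
Monthly rate r = 0.1113/12 = 0.009275, n = 350
FV = $1,167.09 × ((1 + 0.1113/12)^350 − 1) / (0.1113/12)
FV = $1,167.09 × 2621.265459
FV = $3,059,252.70

FV = PMT × ((1+r)^n - 1)/r = $3,059,252.70


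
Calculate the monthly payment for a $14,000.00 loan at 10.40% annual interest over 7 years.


Loan payment formula: PMT = PV × r / (1 − (1 + r)^(−n))
Monthly rate r = 0.104/12 ≈ 0.00866667, n = 84 months
Denominator: 1 − (1 + 0.104/12)^(−84) = 0.515609
PMT = $14,000.00 × (0.104/12) / 0.515609
PMT = $235.32 per month

PMT = PV × r / (1-(1+r)^(-n)) = $235.32/month


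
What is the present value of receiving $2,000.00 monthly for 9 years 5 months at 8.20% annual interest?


Present value of an ordinary annuity: PV = PMT × (1 − (1 + r)^(−n)) / r
Monthly rate r = 0.082/12 ≈ 0.00683333, n = 113
PV = $2,000.00 × (1 − (1 + 0.082/12)^(−113)) / (0.082/12)
PV = $2,000.00 × 78.552304
PV = $157,104.61

PV = PMT × (1-(1+r)^(-n))/r = $157,104.61


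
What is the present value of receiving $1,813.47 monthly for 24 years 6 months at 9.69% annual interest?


Present value of an ordinary annuity: PV = PMT × (1 − (1 + r)^(−n)) / r
Monthly rate r = 0.0969/12 = 0.008075, n = 294
PV = $1,813.47 × (1 − (1 + 0.0969/12)^(−294)) / (0.0969/12)
PV = $1,813.47 × 112.198789
PV = $203,469.14

PV = PMT × (1-(1+r)^(-n))/r = $203,469.14


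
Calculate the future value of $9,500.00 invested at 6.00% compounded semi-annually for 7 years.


Compound interest formula: A = P(1 + r/n)^(nt)
A = $9,500.00 × (1 + 0.06/2)^(2 × 7)
Growth factor: (1 + 0.06/2)^14 = 1.5125897
A = $9,500.00 × 1.5125897
A = $14,369.60

A = P(1 + r/n)^(nt) = $14,369.60


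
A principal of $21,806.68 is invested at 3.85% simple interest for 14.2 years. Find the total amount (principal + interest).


Total amount formula: A = P(1 + rt) = P + P·r·t
Interest: I = P × r × t = $21,806.68 × 0.0385 × 14.2 = $11,921.71
A = P + I = $21,806.68 + $11,921.71 = $33,728.39

A = P + I = P(1 + rt) = $33,728.39


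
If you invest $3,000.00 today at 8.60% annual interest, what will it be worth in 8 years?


Future value formula: FV = PV × (1 + r)^t
FV = $3,000.00 × (1 + 0.086)^8
FV = $3,000.00 × 1.934811
FV = $5,804.43

FV = PV × (1 + r)^t = $5,804.43


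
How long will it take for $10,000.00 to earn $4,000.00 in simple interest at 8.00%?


Rearrange the simple interest formula for t:
I = P × r × t  ⇒  t = I / (P × r)
t = $4,000.00 / ($10,000.00 × 0.08)
t = 5

t = I/(P×r) = 5 years


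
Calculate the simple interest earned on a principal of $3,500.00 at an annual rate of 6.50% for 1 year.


Simple interest formula: I = P × r × t
I = $3,500.00 × 0.065 × 1
I = $227.50

I = P × r × t = $227.50


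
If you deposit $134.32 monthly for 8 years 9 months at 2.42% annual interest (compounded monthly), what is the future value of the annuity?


Future value of an ordinary annuity: FV = PMT × ((1 + r)^n − 1) / r
Monthly rate r = 0.0242/12 ≈ 0.00201667, n = 105
FV = $134.32 × ((1 + 0.0242/12)^105 − 1) / (0.0242/12)
FV = $134.32 × 116.814248
FV = $15,690.49

FV = PMT × ((1+r)^n - 1)/r = $15,690.49


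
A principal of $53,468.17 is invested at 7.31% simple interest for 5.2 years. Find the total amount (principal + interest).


Total amount formula: A = P(1 + rt) = P + P·r·t
Interest: I = P × r × t = $53,468.17 × 0.0731 × 5.2 = $20,324.32
A = P + I = $53,468.17 + $20,324.32 = $73,792.49

A = P + I = P(1 + rt) = $73,792.49


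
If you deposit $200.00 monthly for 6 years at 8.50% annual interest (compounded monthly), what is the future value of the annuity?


Future value of an ordinary annuity: FV = PMT × ((1 + r)^n − 1) / r
Monthly rate r = 0.085/12 ≈ 0.00708333, n = 72
FV = $200.00 × ((1 + 0.085/12)^72 − 1) / (0.085/12)
FV = $200.00 × 93.501188
FV = $18,700.24

FV = PMT × ((1+r)^n - 1)/r = $18,700.24


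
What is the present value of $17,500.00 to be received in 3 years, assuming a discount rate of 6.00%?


Present value formula: PV = FV / (1 + r)^t
PV = $17,500.00 / (1 + 0.06)^3
PV = $17,500.00 / 1.191016
PV = $14,693.34

PV = FV / (1 + r)^t = $14,693.34


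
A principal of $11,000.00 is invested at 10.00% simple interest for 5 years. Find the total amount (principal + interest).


Total amount formula: A = P(1 + rt) = P + P·r·t
Interest: I = P × r × t = $11,000.00 × 0.1 × 5 = $5,500.00
A = P + I = $11,000.00 + $5,500.00 = $16,500.00

A = P + I = P(1 + rt) = $16,500.00


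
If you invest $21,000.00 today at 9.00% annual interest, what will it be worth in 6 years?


Future value formula: FV = PV × (1 + r)^t
FV = $21,000.00 × (1 + 0.09)^6
FV = $21,000.00 × 1.677100
FV = $35,219.10

FV = PV × (1 + r)^t = $35,219.10


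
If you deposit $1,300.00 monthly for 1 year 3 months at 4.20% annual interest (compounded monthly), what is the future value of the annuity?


Future value of an ordinary annuity: FV = PMT × ((1 + r)^n − 1) / r
Monthly rate r = 0.042/12 = 0.0035, n = 15
FV = $1,300.00 × ((1 + 0.042/12)^15 − 1) / (0.042/12)
FV = $1,300.00 × 15.373133
FV = $19,985.07

FV = PMT × ((1+r)^n - 1)/r = $19,985.07


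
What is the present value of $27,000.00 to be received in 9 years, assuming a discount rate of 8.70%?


Present value formula: PV = FV / (1 + r)^t
PV = $27,000.00 / (1 + 0.087)^9
PV = $27,000.00 / 2.118683
PV = $12,743.77

PV = FV / (1 + r)^t = $12,743.77


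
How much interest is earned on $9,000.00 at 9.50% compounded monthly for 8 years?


Compound interest earned = final amount − principal.
A = P(1 + r/n)^(nt) = $9,000.00 × (1 + 0.095/12)^(12 × 8) = $19,186.98
Interest = A − P = $19,186.98 − $9,000.00 = $10,186.98

Interest = A - P = $10,186.98


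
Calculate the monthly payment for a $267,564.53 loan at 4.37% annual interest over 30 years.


Loan payment formula: PMT = PV × r / (1 − (1 + r)^(−n))
Monthly rate r = 0.0437/12 ≈ 0.00364167, n = 360 months
Denominator: 1 − (1 + 0.0437/12)^(−360) = 0.729807
PMT = $267,564.53 × (0.0437/12) / 0.729807
PMT = $1,335.12 per month

PMT = PV × r / (1-(1+r)^(-n)) = $1,335.12/month


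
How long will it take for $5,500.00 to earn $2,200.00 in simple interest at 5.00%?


Rearrange the simple interest formula for t:
I = P × r × t  ⇒  t = I / (P × r)
t = $2,200.00 / ($5,500.00 × 0.05)
t = 8

t = I/(P×r) = 8 years


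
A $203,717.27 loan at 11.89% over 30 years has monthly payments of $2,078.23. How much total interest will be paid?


Total paid over the life of the loan = PMT × n.
Total paid = $2,078.23 × 360 = $748,162.80
Total interest = total paid − principal = $748,162.80 − $203,717.27 = $544,445.53

Total interest = (PMT × n) - PV = $544,445.53


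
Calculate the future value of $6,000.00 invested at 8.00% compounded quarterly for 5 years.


Compound interest formula: A = P(1 + r/n)^(nt)
A = $6,000.00 × (1 + 0.08/4)^(4 × 5)
Growth factor: (1 + 0.08/4)^20 = 1.485947
A = $6,000.00 × 1.485947
A = $8,915.68

A = P(1 + r/n)^(nt) = $8,915.68


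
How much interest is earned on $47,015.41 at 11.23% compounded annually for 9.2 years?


Compound interest earned = final amount − principal.
A = P(1 + r/n)^(nt) = $47,015.41 × (1 + 0.1123/1)^(1 × 9.2) = $125,164.75
Interest = A − P = $125,164.75 − $47,015.41 = $78,149.34

Interest = A - P = $78,149.34


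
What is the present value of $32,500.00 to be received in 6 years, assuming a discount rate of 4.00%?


Present value formula: PV = FV / (1 + r)^t
PV = $32,500.00 / (1 + 0.04)^6
PV = $32,500.00 / 1.265319
PV = $25,685.22

PV = FV / (1 + r)^t = $25,685.22


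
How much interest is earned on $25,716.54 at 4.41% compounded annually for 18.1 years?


Compound interest earned = final amount − principal.
A = P(1 + r/n)^(nt) = $25,716.54 × (1 + 0.0441/1)^(1 × 18.1) = $56,162.25
Interest = A − P = $56,162.25 − $25,716.54 = $30,445.71

Interest = A - P = $30,445.71


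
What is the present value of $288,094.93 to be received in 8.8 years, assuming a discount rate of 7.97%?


Present value formula: PV = FV / (1 + r)^t
PV = $288,094.93 / (1 + 0.0797)^8.8
PV = $288,094.93 / 1.9636645
PV = $146,712.91

PV = FV / (1 + r)^t = $146,712.91


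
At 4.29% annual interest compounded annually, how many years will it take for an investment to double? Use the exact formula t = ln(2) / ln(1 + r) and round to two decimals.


Doubling condition: (1 + r)^t = 2
Take ln of both sides: t × ln(1 + r) = ln(2)
t = ln(2) / ln(1 + r)
t = 0.693147 / 0.042005
t = 16.50

t = ln(2) / ln(1 + r) = 16.50 years


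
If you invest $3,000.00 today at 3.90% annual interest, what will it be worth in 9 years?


Future value formula: FV = PV × (1 + r)^t
FV = $3,000.00 × (1 + 0.039)^9
FV = $3,000.00 × 1.411042
FV = $4,233.13

FV = PV × (1 + r)^t = $4,233.13


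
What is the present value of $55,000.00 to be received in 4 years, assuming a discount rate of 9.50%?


Present value formula: PV = FV / (1 + r)^t
PV = $55,000.00 / (1 + 0.095)^4
PV = $55,000.00 / 1.43766095
PV = $38,256.59

PV = FV / (1 + r)^t = $38,256.59


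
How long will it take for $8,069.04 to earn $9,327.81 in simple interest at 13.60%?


Rearrange the simple interest formula for t:
I = P × r × t  ⇒  t = I / (P × r)
t = $9,327.81 / ($8,069.04 × 0.136)
t = 8.5

t = I/(P×r) = 8.5 years


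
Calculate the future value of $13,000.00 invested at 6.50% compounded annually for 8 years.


Compound interest formula: A = P(1 + r/n)^(nt)
A = $13,000.00 × (1 + 0.065/1)^(1 × 8)
Growth factor: (1 + 0.065/1)^8 = 1.6549957
A = $13,000.00 × 1.6549957
A = $21,514.94

A = P(1 + r/n)^(nt) = $21,514.94


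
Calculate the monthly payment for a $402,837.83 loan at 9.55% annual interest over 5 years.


Loan payment formula: PMT = PV × r / (1 − (1 + r)^(−n))
Monthly rate r = 0.0955/12 ≈ 0.00795833, n = 60 months
Denominator: 1 − (1 + 0.0955/12)^(−60) = 0.378494
PMT = $402,837.83 × (0.0955/12) / 0.378494
PMT = $8,470.19 per month

PMT = PV × r / (1-(1+r)^(-n)) = $8,470.19/month


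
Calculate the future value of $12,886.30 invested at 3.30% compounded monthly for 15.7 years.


Compound interest formula: A = P(1 + r/n)^(nt)
A = $12,886.30 × (1 + 0.033/12)^(12 × 15.7)
Growth factor: (1 + 0.033/12)^188.4 = 1.677641
A = $12,886.30 × 1.677641
A = $21,618.59

A = P(1 + r/n)^(nt) = $21,618.59


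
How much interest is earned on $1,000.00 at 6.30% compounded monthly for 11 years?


Compound interest earned = final amount − principal.
A = P(1 + r/n)^(nt) = $1,000.00 × (1 + 0.063/12)^(12 × 11) = $1,996.08
Interest = A − P = $1,996.08 − $1,000.00 = $996.08

Interest = A - P = $996.08


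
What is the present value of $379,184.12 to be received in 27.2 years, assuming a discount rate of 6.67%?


Present value formula: PV = FV / (1 + r)^t
PV = $379,184.12 / (1 + 0.0667)^27.2
PV = $379,184.12 / 5.790958
PV = $65,478.65

PV = FV / (1 + r)^t = $65,478.65


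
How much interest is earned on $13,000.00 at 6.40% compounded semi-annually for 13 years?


Compound interest earned = final amount − principal.
A = P(1 + r/n)^(nt) = $13,000.00 × (1 + 0.064/2)^(2 × 13) = $29,485.97
Interest = A − P = $29,485.97 − $13,000.00 = $16,485.97

Interest = A - P = $16,485.97


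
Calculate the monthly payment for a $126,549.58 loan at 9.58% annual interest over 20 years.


Loan payment formula: PMT = PV × r / (1 − (1 + r)^(−n))
Monthly rate r = 0.0958/12 ≈ 0.00798333, n = 240 months
Denominator: 1 − (1 + 0.0958/12)^(−240) = 0.851681
PMT = $126,549.58 × (0.0958/12) / 0.851681
PMT = $1,186.23 per month

PMT = PV × r / (1-(1+r)^(-n)) = $1,186.23/month


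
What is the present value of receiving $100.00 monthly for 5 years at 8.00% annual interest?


Present value of an ordinary annuity: PV = PMT × (1 − (1 + r)^(−n)) / r
Monthly rate r = 0.08/12 ≈ 0.00666667, n = 60
PV = $100.00 × (1 − (1 + 0.08/12)^(−60)) / (0.08/12)
PV = $100.00 × 49.318433
PV = $4,931.84

PV = PMT × (1-(1+r)^(-n))/r = $4,931.84


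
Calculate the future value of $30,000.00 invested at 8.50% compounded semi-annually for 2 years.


Compound interest formula: A = P(1 + r/n)^(nt)
A = $30,000.00 × (1 + 0.085/2)^(2 × 2)
Growth factor: (1 + 0.085/2)^4 = 1.1811478
A = $30,000.00 × 1.1811478
A = $35,434.43

A = P(1 + r/n)^(nt) = $35,434.43


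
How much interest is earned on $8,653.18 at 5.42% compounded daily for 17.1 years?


Compound interest earned = final amount − principal.
A = P(1 + r/n)^(nt) = $8,653.18 × (1 + 0.0542/365)^(365 × 17.1) = $21,860.43
Interest = A − P = $21,860.43 − $8,653.18 = $13,207.25

Interest = A - P = $13,207.25


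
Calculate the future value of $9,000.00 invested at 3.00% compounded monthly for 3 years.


Compound interest formula: A = P(1 + r/n)^(nt)
A = $9,000.00 × (1 + 0.03/12)^(12 × 3)
Growth factor: (1 + 0.03/12)^36 = 1.094051
A = $9,000.00 × 1.094051
A = $9,846.46

A = P(1 + r/n)^(nt) = $9,846.46


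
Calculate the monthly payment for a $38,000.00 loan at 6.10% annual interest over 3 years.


Loan payment formula: PMT = PV × r / (1 − (1 + r)^(−n))
Monthly rate r = 0.061/12 ≈ 0.00508333, n = 36 months
Denominator: 1 − (1 + 0.061/12)^(−36) = 0.1668457
PMT = $38,000.00 × (0.061/12) / 0.1668457
PMT = $1,157.76 per month

PMT = PV × r / (1-(1+r)^(-n)) = $1,157.76/month


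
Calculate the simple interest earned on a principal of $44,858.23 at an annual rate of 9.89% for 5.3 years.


Simple interest formula: I = P × r × t
I = $44,858.23 × 0.0989 × 5.3
I = $23,513.34

I = P × r × t = $23,513.34


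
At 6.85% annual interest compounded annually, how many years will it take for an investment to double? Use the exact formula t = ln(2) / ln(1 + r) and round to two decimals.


Doubling condition: (1 + r)^t = 2
Take ln of both sides: t × ln(1 + r) = ln(2)
t = ln(2) / ln(1 + r)
t = 0.693147 / 0.066256
t = 10.46

t = ln(2) / ln(1 + r) = 10.46 years


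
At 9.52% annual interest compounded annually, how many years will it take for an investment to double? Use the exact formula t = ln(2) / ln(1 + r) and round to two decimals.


Doubling condition: (1 + r)^t = 2
Take ln of both sides: t × ln(1 + r) = ln(2)
t = ln(2) / ln(1 + r)
t = 0.693147 / 0.090937
t = 7.62

t = ln(2) / ln(1 + r) = 7.62 years


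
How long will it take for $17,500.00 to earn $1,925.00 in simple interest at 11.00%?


Rearrange the simple interest formula for t:
I = P × r × t  ⇒  t = I / (P × r)
t = $1,925.00 / ($17,500.00 × 0.11)
t = 1

t = I/(P×r) = 1 year


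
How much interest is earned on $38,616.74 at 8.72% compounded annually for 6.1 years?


Compound interest earned = final amount − principal.
A = P(1 + r/n)^(nt) = $38,616.74 × (1 + 0.0872/1)^(1 × 6.1) = $64,307.74
Interest = A − P = $64,307.74 − $38,616.74 = $25,691.00

Interest = A - P = $25,691.00


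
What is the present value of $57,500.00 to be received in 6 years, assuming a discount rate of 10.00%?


Present value formula: PV = FV / (1 + r)^t
PV = $57,500.00 / (1 + 0.1)^6
PV = $57,500.00 / 1.771561
PV = $32,457.25

PV = FV / (1 + r)^t = $32,457.25


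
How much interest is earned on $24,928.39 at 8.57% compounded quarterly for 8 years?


Compound interest earned = final amount − principal.
A = P(1 + r/n)^(nt) = $24,928.39 × (1 + 0.0857/4)^(4 × 8) = $49,124.90
Interest = A − P = $49,124.90 − $24,928.39 = $24,196.51

Interest = A - P = $24,196.51


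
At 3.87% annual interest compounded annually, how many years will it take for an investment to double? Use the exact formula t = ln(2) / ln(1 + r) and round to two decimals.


Doubling condition: (1 + r)^t = 2
Take ln of both sides: t × ln(1 + r) = ln(2)
t = ln(2) / ln(1 + r)
t = 0.693147 / 0.037970
t = 18.26

t = ln(2) / ln(1 + r) = 18.26 years


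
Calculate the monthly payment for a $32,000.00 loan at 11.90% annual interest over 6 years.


Loan payment formula: PMT = PV × r / (1 − (1 + r)^(−n))
Monthly rate r = 0.119/12 ≈ 0.00991667, n = 72 months
Denominator: 1 − (1 + 0.119/12)^(−72) = 0.508593
PMT = $32,000.00 × (0.119/12) / 0.508593
PMT = $623.94 per month

PMT = PV × r / (1-(1+r)^(-n)) = $623.94/month


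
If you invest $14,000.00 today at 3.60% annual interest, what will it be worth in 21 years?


Future value formula: FV = PV × (1 + r)^t
FV = $14,000.00 × (1 + 0.036)^21
FV = $14,000.00 × 2.10162325
FV = $29,422.73

FV = PV × (1 + r)^t = $29,422.73


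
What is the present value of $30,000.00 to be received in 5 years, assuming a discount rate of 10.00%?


Present value formula: PV = FV / (1 + r)^t
PV = $30,000.00 / (1 + 0.1)^5
PV = $30,000.00 / 1.610510
PV = $18,627.64

PV = FV / (1 + r)^t = $18,627.64


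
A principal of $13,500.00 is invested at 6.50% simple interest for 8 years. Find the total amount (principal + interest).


Total amount formula: A = P(1 + rt) = P + P·r·t
Interest: I = P × r × t = $13,500.00 × 0.065 × 8 = $7,020.00
A = P + I = $13,500.00 + $7,020.00 = $20,520.00

A = P + I = P(1 + rt) = $20,520.00


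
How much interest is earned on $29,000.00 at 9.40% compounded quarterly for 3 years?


Compound interest earned = final amount − principal.
A = P(1 + r/n)^(nt) = $29,000.00 × (1 + 0.094/4)^(4 × 3) = $38,322.35
Interest = A − P = $38,322.35 − $29,000.00 = $9,322.35

Interest = A - P = $9,322.35


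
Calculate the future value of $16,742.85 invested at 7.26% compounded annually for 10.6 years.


Compound interest formula: A = P(1 + r/n)^(nt)
A = $16,742.85 × (1 + 0.0726/1)^(1 × 10.6)
Growth factor: (1 + 0.0726/1)^10.6 = 2.102038
A = $16,742.85 × 2.102038
A = $35,194.11

A = P(1 + r/n)^(nt) = $35,194.11


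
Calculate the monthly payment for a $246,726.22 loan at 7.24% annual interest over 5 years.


Loan payment formula: PMT = PV × r / (1 − (1 + r)^(−n))
Monthly rate r = 0.0724/12 ≈ 0.00603333, n = 60 months
Denominator: 1 − (1 + 0.0724/12)^(−60) = 0.302960
PMT = $246,726.22 × (0.0724/12) / 0.302960
PMT = $4,913.46 per month

PMT = PV × r / (1-(1+r)^(-n)) = $4,913.46/month


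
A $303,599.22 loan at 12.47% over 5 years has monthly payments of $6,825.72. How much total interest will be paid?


Total paid over the life of the loan = PMT × n.
Total paid = $6,825.72 × 60 = $409,543.20
Total interest = total paid − principal = $409,543.20 − $303,599.22 = $105,943.98

Total interest = (PMT × n) - PV = $105,943.98


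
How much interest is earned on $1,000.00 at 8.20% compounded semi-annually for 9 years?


Compound interest earned = final amount − principal.
A = P(1 + r/n)^(nt) = $1,000.00 × (1 + 0.082/2)^(2 × 9) = $2,061.17
Interest = A − P = $2,061.17 − $1,000.00 = $1,061.17

Interest = A - P = $1,061.17


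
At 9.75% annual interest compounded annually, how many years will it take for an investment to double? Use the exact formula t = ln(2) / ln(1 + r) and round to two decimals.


Doubling condition: (1 + r)^t = 2
Take ln of both sides: t × ln(1 + r) = ln(2)
t = ln(2) / ln(1 + r)
t = 0.693147 / 0.093035
t = 7.45

t = ln(2) / ln(1 + r) = 7.45 years


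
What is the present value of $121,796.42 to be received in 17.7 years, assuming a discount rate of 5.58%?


Present value formula: PV = FV / (1 + r)^t
PV = $121,796.42 / (1 + 0.0558)^17.7
PV = $121,796.42 / 2.614540
PV = $46,584.26

PV = FV / (1 + r)^t = $46,584.26


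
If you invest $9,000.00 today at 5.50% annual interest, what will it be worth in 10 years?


Future value formula: FV = PV × (1 + r)^t
FV = $9,000.00 × (1 + 0.055)^10
FV = $9,000.00 × 1.708144
FV = $15,373.30

FV = PV × (1 + r)^t = $15,373.30


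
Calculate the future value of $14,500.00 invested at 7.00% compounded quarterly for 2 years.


Compound interest formula: A = P(1 + r/n)^(nt)
A = $14,500.00 × (1 + 0.07/4)^(4 × 2)
Growth factor: (1 + 0.07/4)^8 = 1.148882
A = $14,500.00 × 1.148882
A = $16,658.79

A = P(1 + r/n)^(nt) = $16,658.79


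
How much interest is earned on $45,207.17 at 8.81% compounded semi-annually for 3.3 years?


Compound interest earned = final amount − principal.
A = P(1 + r/n)^(nt) = $45,207.17 × (1 + 0.0881/2)^(2 × 3.3) = $60,085.25
Interest = A − P = $60,085.25 − $45,207.17 = $14,878.08

Interest = A - P = $14,878.08


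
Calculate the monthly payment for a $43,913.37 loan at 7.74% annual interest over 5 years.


Loan payment formula: PMT = PV × r / (1 − (1 + r)^(−n))
Monthly rate r = 0.0774/12 = 0.00645, n = 60 months
Denominator: 1 − (1 + 0.0774/12)^(−60) = 0.320064
PMT = $43,913.37 × (0.0774/12) / 0.320064
PMT = $884.95 per month

PMT = PV × r / (1-(1+r)^(-n)) = $884.95/month


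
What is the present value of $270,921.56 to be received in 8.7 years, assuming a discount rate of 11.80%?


Present value formula: PV = FV / (1 + r)^t
PV = $270,921.56 / (1 + 0.118)^8.7
PV = $270,921.56 / 2.6390261
PV = $102,659.67

PV = FV / (1 + r)^t = $102,659.67


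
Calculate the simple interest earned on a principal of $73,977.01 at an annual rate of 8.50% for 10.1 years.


Simple interest formula: I = P × r × t
I = $73,977.01 × 0.085 × 10.1
I = $63,509.26

I = P × r × t = $63,509.26


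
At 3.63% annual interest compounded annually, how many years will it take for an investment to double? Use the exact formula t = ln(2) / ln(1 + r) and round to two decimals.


Doubling condition: (1 + r)^t = 2
Take ln of both sides: t × ln(1 + r) = ln(2)
t = ln(2) / ln(1 + r)
t = 0.693147 / 0.035657
t = 19.44

t = ln(2) / ln(1 + r) = 19.44 years


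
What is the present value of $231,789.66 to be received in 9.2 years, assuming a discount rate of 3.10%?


Present value formula: PV = FV / (1 + r)^t
PV = $231,789.66 / (1 + 0.031)^9.2
PV = $231,789.66 / 1.3242797
PV = $175,030.74

PV = FV / (1 + r)^t = $175,030.74


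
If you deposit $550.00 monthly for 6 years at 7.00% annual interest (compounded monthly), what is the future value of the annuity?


Future value of an ordinary annuity: FV = PMT × ((1 + r)^n − 1) / r
Monthly rate r = 0.07/12 ≈ 0.00583333, n = 72
FV = $550.00 × ((1 + 0.07/12)^72 − 1) / (0.07/12)
FV = $550.00 × 89.160944
FV = $49,038.52

FV = PMT × ((1+r)^n - 1)/r = $49,038.52


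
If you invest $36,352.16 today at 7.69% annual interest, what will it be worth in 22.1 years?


Future value formula: FV = PV × (1 + r)^t
FV = $36,352.16 × (1 + 0.0769)^22.1
FV = $36,352.16 × 5.141334
FV = $186,898.60

FV = PV × (1 + r)^t = $186,898.60


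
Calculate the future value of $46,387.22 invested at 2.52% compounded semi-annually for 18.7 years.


Compound interest formula: A = P(1 + r/n)^(nt)
A = $46,387.22 × (1 + 0.0252/2)^(2 × 18.7)
Growth factor: (1 + 0.0252/2)^37.4 = 1.597270
A = $46,387.22 × 1.597270
A = $74,092.91

A = P(1 + r/n)^(nt) = $74,092.91


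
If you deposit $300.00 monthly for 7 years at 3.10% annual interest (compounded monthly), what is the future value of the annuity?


Future value of an ordinary annuity: FV = PMT × ((1 + r)^n − 1) / r
Monthly rate r = 0.031/12 ≈ 0.00258333, n = 84
FV = $300.00 × ((1 + 0.031/12)^84 − 1) / (0.031/12)
FV = $300.00 × 93.676076
FV = $28,102.82

FV = PMT × ((1+r)^n - 1)/r = $28,102.82


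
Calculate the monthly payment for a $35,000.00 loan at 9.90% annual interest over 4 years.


Loan payment formula: PMT = PV × r / (1 − (1 + r)^(−n))
Monthly rate r = 0.099/12 = 0.00825, n = 48 months
Denominator: 1 − (1 + 0.099/12)^(−48) = 0.325899
PMT = $35,000.00 × (0.099/12) / 0.325899
PMT = $886.01 per month

PMT = PV × r / (1-(1+r)^(-n)) = $886.01/month


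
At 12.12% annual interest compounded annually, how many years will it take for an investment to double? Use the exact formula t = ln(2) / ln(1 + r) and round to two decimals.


Doubling condition: (1 + r)^t = 2
Take ln of both sides: t × ln(1 + r) = ln(2)
t = ln(2) / ln(1 + r)
t = 0.693147 / 0.114400
t = 6.06

t = ln(2) / ln(1 + r) = 6.06 years


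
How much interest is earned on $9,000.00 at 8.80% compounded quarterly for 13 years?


Compound interest earned = final amount − principal.
A = P(1 + r/n)^(nt) = $9,000.00 × (1 + 0.088/4)^(4 × 13) = $27,905.45
Interest = A − P = $27,905.45 − $9,000.00 = $18,905.45

Interest = A - P = $18,905.45


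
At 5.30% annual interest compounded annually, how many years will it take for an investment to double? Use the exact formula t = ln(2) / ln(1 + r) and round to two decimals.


Doubling condition: (1 + r)^t = 2
Take ln of both sides: t × ln(1 + r) = ln(2)
t = ln(2) / ln(1 + r)
t = 0.693147 / 0.051643
t = 13.42

t = ln(2) / ln(1 + r) = 13.42 years


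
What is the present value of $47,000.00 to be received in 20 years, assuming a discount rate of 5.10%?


Present value formula: PV = FV / (1 + r)^t
PV = $47,000.00 / (1 + 0.051)^20
PV = $47,000.00 / 2.704297
PV = $17,379.75

PV = FV / (1 + r)^t = $17,379.75


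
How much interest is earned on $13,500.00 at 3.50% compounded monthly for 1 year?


Compound interest earned = final amount − principal.
A = P(1 + r/n)^(nt) = $13,500.00 × (1 + 0.035/12)^(12 × 1) = $13,980.15
Interest = A − P = $13,980.15 − $13,500.00 = $480.15

Interest = A - P = $480.15


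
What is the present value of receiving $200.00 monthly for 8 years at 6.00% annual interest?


Present value of an ordinary annuity: PV = PMT × (1 − (1 + r)^(−n)) / r
Monthly rate r = 0.06/12 = 0.005, n = 96
PV = $200.00 × (1 − (1 + 0.06/12)^(−96)) / (0.06/12)
PV = $200.00 × 76.095218
PV = $15,219.04

PV = PMT × (1-(1+r)^(-n))/r = $15,219.04


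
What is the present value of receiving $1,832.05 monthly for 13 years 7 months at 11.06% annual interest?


Present value of an ordinary annuity: PV = PMT × (1 − (1 + r)^(−n)) / r
Monthly rate r = 0.1106/12 ≈ 0.00921667, n = 163
PV = $1,832.05 × (1 − (1 + 0.1106/12)^(−163)) / (0.1106/12)
PV = $1,832.05 × 84.178925
PV = $154,220.00

PV = PMT × (1-(1+r)^(-n))/r = $154,220.00


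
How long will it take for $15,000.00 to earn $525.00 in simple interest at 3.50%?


Rearrange the simple interest formula for t:
I = P × r × t  ⇒  t = I / (P × r)
t = $525.00 / ($15,000.00 × 0.035)
t = 1

t = I/(P×r) = 1 year


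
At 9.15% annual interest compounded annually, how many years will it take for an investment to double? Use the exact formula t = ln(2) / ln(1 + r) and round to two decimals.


Doubling condition: (1 + r)^t = 2
Take ln of both sides: t × ln(1 + r) = ln(2)
t = ln(2) / ln(1 + r)
t = 0.693147 / 0.087553
t = 7.92

t = ln(2) / ln(1 + r) = 7.92 years


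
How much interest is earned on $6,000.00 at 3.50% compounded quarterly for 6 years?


Compound interest earned = final amount − principal.
A = P(1 + r/n)^(nt) = $6,000.00 × (1 + 0.035/4)^(4 × 6) = $7,395.31
Interest = A − P = $7,395.31 − $6,000.00 = $1,395.31

Interest = A - P = $1,395.31


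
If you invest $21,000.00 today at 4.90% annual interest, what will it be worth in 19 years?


Future value formula: FV = PV × (1 + r)^t
FV = $21,000.00 × (1 + 0.049)^19
FV = $21,000.00 × 2.4816143
FV = $52,113.90

FV = PV × (1 + r)^t = $52,113.90


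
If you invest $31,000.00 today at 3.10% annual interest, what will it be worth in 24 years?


Future value formula: FV = PV × (1 + r)^t
FV = $31,000.00 × (1 + 0.031)^24
FV = $31,000.00 × 2.080693
FV = $64,501.48

FV = PV × (1 + r)^t = $64,501.48


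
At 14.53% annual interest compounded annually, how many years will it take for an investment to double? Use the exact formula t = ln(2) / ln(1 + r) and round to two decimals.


Doubling condition: (1 + r)^t = 2
Take ln of both sides: t × ln(1 + r) = ln(2)
t = ln(2) / ln(1 + r)
t = 0.693147 / 0.135667
t = 5.11

t = ln(2) / ln(1 + r) = 5.11 years


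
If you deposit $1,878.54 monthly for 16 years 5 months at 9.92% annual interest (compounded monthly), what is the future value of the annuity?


Future value of an ordinary annuity: FV = PMT × ((1 + r)^n − 1) / r
Monthly rate r = 0.0992/12 ≈ 0.00826667, n = 197
FV = $1,878.54 × ((1 + 0.0992/12)^197 − 1) / (0.0992/12)
FV = $1,878.54 × 491.418284
FV = $923,148.90

FV = PMT × ((1+r)^n - 1)/r = $923,148.90


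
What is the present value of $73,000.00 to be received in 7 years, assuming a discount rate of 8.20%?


Present value formula: PV = FV / (1 + r)^t
PV = $73,000.00 / (1 + 0.082)^7
PV = $73,000.00 / 1.7361643
PV = $42,046.71

PV = FV / (1 + r)^t = $42,046.71


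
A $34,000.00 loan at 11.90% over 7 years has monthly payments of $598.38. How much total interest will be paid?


Total paid over the life of the loan = PMT × n.
Total paid = $598.38 × 84 = $50,263.92
Total interest = total paid − principal = $50,263.92 − $34,000.00 = $16,263.92

Total interest = (PMT × n) - PV = $16,263.92


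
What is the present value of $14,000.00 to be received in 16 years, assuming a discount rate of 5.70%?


Present value formula: PV = FV / (1 + r)^t
PV = $14,000.00 / (1 + 0.057)^16
PV = $14,000.00 / 2.427727
PV = $5,766.71

PV = FV / (1 + r)^t = $5,766.71


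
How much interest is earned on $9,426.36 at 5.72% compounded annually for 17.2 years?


Compound interest earned = final amount − principal.
A = P(1 + r/n)^(nt) = $9,426.36 × (1 + 0.0572/1)^(1 × 17.2) = $24,538.45
Interest = A − P = $24,538.45 − $9,426.36 = $15,112.09

Interest = A - P = $15,112.09


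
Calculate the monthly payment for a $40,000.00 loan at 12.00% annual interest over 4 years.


Loan payment formula: PMT = PV × r / (1 − (1 + r)^(−n))
Monthly rate r = 0.12/12 = 0.01, n = 48 months
Denominator: 1 − (1 + 0.12/12)^(−48) = 0.379740
PMT = $40,000.00 × (0.12/12) / 0.379740
PMT = $1,053.35 per month

PMT = PV × r / (1-(1+r)^(-n)) = $1,053.35/month


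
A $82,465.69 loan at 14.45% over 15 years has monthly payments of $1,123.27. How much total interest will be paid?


Total paid over the life of the loan = PMT × n.
Total paid = $1,123.27 × 180 = $202,188.60
Total interest = total paid − principal = $202,188.60 − $82,465.69 = $119,722.91

Total interest = (PMT × n) - PV = $119,722.91


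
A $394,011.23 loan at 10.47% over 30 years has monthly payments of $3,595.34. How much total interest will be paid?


Total paid over the life of the loan = PMT × n.
Total paid = $3,595.34 × 360 = $1,294,322.40
Total interest = total paid − principal = $1,294,322.40 − $394,011.23 = $900,311.17

Total interest = (PMT × n) - PV = $900,311.17


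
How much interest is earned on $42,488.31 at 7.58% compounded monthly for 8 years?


Compound interest earned = final amount − principal.
A = P(1 + r/n)^(nt) = $42,488.31 × (1 + 0.0758/12)^(12 × 8) = $77,767.36
Interest = A − P = $77,767.36 − $42,488.31 = $35,279.05

Interest = A - P = $35,279.05


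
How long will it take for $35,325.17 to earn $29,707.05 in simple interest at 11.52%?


Rearrange the simple interest formula for t:
I = P × r × t  ⇒  t = I / (P × r)
t = $29,707.05 / ($35,325.17 × 0.1152)
t = 7.3

t = I/(P×r) = 7.3 years


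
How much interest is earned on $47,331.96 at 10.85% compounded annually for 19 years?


Compound interest earned = final amount − principal.
A = P(1 + r/n)^(nt) = $47,331.96 × (1 + 0.1085/1)^(1 × 19) = $335,067.84
Interest = A − P = $335,067.84 − $47,331.96 = $287,735.88

Interest = A - P = $287,735.88


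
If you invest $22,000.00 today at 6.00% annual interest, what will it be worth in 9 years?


Future value formula: FV = PV × (1 + r)^t
FV = $22,000.00 × (1 + 0.06)^9
FV = $22,000.00 × 1.689479
FV = $37,168.54

FV = PV × (1 + r)^t = $37,168.54


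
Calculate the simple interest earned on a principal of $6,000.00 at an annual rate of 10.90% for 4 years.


Simple interest formula: I = P × r × t
I = $6,000.00 × 0.109 × 4
I = $2,616.00

I = P × r × t = $2,616.00


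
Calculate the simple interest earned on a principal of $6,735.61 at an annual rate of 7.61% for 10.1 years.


Simple interest formula: I = P × r × t
I = $6,735.61 × 0.0761 × 10.1
I = $5,177.06

I = P × r × t = $5,177.06


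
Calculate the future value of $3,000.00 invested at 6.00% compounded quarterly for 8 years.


Compound interest formula: A = P(1 + r/n)^(nt)
A = $3,000.00 × (1 + 0.06/4)^(4 × 8)
Growth factor: (1 + 0.06/4)^32 = 1.610324
A = $3,000.00 × 1.610324
A = $4,830.97

A = P(1 + r/n)^(nt) = $4,830.97


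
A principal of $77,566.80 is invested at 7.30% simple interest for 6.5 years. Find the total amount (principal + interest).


Total amount formula: A = P(1 + rt) = P + P·r·t
Interest: I = P × r × t = $77,566.80 × 0.073 × 6.5 = $36,805.45
A = P + I = $77,566.80 + $36,805.45 = $114,372.25

A = P + I = P(1 + rt) = $114,372.25


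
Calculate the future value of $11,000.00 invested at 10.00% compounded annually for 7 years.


Compound interest formula: A = P(1 + r/n)^(nt)
A = $11,000.00 × (1 + 0.1/1)^(1 × 7)
Growth factor: (1 + 0.1/1)^7 = 1.948717
A = $11,000.00 × 1.948717
A = $21,435.89

A = P(1 + r/n)^(nt) = $21,435.89


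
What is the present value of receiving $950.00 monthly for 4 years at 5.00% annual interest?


Present value of an ordinary annuity: PV = PMT × (1 − (1 + r)^(−n)) / r
Monthly rate r = 0.05/12 ≈ 0.00416667, n = 48
PV = $950.00 × (1 − (1 + 0.05/12)^(−48)) / (0.05/12)
PV = $950.00 × 43.422956
PV = $41,251.81

PV = PMT × (1-(1+r)^(-n))/r = $41,251.81


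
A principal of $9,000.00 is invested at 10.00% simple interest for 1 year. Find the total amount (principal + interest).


Total amount formula: A = P(1 + rt) = P + P·r·t
Interest: I = P × r × t = $9,000.00 × 0.1 × 1 = $900.00
A = P + I = $9,000.00 + $900.00 = $9,900.00

A = P + I = P(1 + rt) = $9,900.00


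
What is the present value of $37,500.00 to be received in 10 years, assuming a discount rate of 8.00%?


Present value formula: PV = FV / (1 + r)^t
PV = $37,500.00 / (1 + 0.08)^10
PV = $37,500.00 / 2.158925
PV = $17,369.76

PV = FV / (1 + r)^t = $17,369.76


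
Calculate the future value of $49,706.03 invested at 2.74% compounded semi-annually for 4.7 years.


Compound interest formula: A = P(1 + r/n)^(nt)
A = $49,706.03 × (1 + 0.0274/2)^(2 × 4.7)
Growth factor: (1 + 0.0274/2)^9.4 = 1.136446
A = $49,706.03 × 1.136446
A = $56,488.22

A = P(1 + r/n)^(nt) = $56,488.22


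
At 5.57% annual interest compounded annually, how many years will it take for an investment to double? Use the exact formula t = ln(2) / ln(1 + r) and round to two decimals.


Doubling condition: (1 + r)^t = 2
Take ln of both sides: t × ln(1 + r) = ln(2)
t = ln(2) / ln(1 + r)
t = 0.693147 / 0.054204
t = 12.79

t = ln(2) / ln(1 + r) = 12.79 years
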